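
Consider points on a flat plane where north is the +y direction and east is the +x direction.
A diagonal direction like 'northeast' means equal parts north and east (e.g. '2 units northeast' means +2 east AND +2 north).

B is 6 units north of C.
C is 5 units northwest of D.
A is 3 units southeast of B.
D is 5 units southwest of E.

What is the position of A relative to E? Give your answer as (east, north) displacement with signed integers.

Place E at the origin (east=0, north=0).
  D is 5 units southwest of E: delta (east=-5, north=-5); D at (east=-5, north=-5).
  C is 5 units northwest of D: delta (east=-5, north=+5); C at (east=-10, north=0).
  B is 6 units north of C: delta (east=+0, north=+6); B at (east=-10, north=6).
  A is 3 units southeast of B: delta (east=+3, north=-3); A at (east=-7, north=3).
Therefore A relative to E: (east=-7, north=3).

Answer: A is at (east=-7, north=3) relative to E.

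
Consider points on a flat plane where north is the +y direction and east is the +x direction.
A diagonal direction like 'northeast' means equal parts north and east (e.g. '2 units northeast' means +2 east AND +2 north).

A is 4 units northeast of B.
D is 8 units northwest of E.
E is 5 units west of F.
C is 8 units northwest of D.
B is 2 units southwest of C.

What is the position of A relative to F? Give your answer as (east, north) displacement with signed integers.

Answer: A is at (east=-19, north=18) relative to F.

Derivation:
Place F at the origin (east=0, north=0).
  E is 5 units west of F: delta (east=-5, north=+0); E at (east=-5, north=0).
  D is 8 units northwest of E: delta (east=-8, north=+8); D at (east=-13, north=8).
  C is 8 units northwest of D: delta (east=-8, north=+8); C at (east=-21, north=16).
  B is 2 units southwest of C: delta (east=-2, north=-2); B at (east=-23, north=14).
  A is 4 units northeast of B: delta (east=+4, north=+4); A at (east=-19, north=18).
Therefore A relative to F: (east=-19, north=18).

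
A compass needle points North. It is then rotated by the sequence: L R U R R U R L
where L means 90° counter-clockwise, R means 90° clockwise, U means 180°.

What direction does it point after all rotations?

Answer: Final heading: South

Derivation:
Start: North
  L (left (90° counter-clockwise)) -> West
  R (right (90° clockwise)) -> North
  U (U-turn (180°)) -> South
  R (right (90° clockwise)) -> West
  R (right (90° clockwise)) -> North
  U (U-turn (180°)) -> South
  R (right (90° clockwise)) -> West
  L (left (90° counter-clockwise)) -> South
Final: South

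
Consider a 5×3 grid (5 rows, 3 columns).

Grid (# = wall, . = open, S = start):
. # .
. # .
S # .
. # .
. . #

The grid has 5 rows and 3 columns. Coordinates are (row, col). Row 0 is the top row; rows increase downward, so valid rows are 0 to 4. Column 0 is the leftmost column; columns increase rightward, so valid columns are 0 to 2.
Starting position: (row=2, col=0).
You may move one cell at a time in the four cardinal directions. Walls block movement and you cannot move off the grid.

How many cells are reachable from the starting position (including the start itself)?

Answer: Reachable cells: 6

Derivation:
BFS flood-fill from (row=2, col=0):
  Distance 0: (row=2, col=0)
  Distance 1: (row=1, col=0), (row=3, col=0)
  Distance 2: (row=0, col=0), (row=4, col=0)
  Distance 3: (row=4, col=1)
Total reachable: 6 (grid has 10 open cells total)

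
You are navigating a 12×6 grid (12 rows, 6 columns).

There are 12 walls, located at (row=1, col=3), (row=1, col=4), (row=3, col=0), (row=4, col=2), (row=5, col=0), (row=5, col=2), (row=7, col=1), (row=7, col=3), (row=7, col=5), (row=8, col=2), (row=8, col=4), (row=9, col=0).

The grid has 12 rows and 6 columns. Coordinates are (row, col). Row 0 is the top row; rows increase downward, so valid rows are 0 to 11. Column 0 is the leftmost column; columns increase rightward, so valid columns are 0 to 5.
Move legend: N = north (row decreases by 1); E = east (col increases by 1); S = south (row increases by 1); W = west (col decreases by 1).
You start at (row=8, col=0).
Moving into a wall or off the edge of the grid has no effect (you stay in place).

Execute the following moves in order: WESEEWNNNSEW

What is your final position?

Answer: Final position: (row=10, col=2)

Derivation:
Start: (row=8, col=0)
  W (west): blocked, stay at (row=8, col=0)
  E (east): (row=8, col=0) -> (row=8, col=1)
  S (south): (row=8, col=1) -> (row=9, col=1)
  E (east): (row=9, col=1) -> (row=9, col=2)
  E (east): (row=9, col=2) -> (row=9, col=3)
  W (west): (row=9, col=3) -> (row=9, col=2)
  [×3]N (north): blocked, stay at (row=9, col=2)
  S (south): (row=9, col=2) -> (row=10, col=2)
  E (east): (row=10, col=2) -> (row=10, col=3)
  W (west): (row=10, col=3) -> (row=10, col=2)
Final: (row=10, col=2)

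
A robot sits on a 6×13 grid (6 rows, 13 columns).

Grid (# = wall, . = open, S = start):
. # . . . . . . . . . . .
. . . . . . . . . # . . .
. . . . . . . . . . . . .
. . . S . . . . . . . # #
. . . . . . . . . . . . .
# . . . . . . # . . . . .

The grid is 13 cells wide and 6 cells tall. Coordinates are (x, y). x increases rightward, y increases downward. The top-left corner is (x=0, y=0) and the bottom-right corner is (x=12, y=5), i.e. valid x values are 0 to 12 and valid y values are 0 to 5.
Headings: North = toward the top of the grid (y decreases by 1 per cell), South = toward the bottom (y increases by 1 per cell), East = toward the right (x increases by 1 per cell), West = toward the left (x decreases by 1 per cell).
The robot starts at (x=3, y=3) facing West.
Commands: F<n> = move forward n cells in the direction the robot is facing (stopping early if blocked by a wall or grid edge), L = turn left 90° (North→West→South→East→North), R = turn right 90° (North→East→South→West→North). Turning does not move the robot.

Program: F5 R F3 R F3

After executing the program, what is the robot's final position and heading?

Start: (x=3, y=3), facing West
  F5: move forward 3/5 (blocked), now at (x=0, y=3)
  R: turn right, now facing North
  F3: move forward 3, now at (x=0, y=0)
  R: turn right, now facing East
  F3: move forward 0/3 (blocked), now at (x=0, y=0)
Final: (x=0, y=0), facing East

Answer: Final position: (x=0, y=0), facing East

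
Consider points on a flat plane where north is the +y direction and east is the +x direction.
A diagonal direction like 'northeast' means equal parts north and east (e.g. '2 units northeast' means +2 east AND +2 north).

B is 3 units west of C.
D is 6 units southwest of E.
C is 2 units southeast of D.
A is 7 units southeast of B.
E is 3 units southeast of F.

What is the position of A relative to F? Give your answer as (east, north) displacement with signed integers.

Answer: A is at (east=3, north=-18) relative to F.

Derivation:
Place F at the origin (east=0, north=0).
  E is 3 units southeast of F: delta (east=+3, north=-3); E at (east=3, north=-3).
  D is 6 units southwest of E: delta (east=-6, north=-6); D at (east=-3, north=-9).
  C is 2 units southeast of D: delta (east=+2, north=-2); C at (east=-1, north=-11).
  B is 3 units west of C: delta (east=-3, north=+0); B at (east=-4, north=-11).
  A is 7 units southeast of B: delta (east=+7, north=-7); A at (east=3, north=-18).
Therefore A relative to F: (east=3, north=-18).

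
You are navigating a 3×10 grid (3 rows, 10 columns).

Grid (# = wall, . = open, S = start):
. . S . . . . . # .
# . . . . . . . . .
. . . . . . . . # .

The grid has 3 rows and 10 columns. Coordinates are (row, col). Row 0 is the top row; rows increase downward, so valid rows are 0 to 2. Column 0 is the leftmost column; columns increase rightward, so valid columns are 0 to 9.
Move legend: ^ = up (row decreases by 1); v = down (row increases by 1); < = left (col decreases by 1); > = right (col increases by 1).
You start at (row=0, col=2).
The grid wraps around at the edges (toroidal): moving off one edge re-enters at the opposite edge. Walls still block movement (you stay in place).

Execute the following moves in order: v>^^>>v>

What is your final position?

Start: (row=0, col=2)
  v (down): (row=0, col=2) -> (row=1, col=2)
  > (right): (row=1, col=2) -> (row=1, col=3)
  ^ (up): (row=1, col=3) -> (row=0, col=3)
  ^ (up): (row=0, col=3) -> (row=2, col=3)
  > (right): (row=2, col=3) -> (row=2, col=4)
  > (right): (row=2, col=4) -> (row=2, col=5)
  v (down): (row=2, col=5) -> (row=0, col=5)
  > (right): (row=0, col=5) -> (row=0, col=6)
Final: (row=0, col=6)

Answer: Final position: (row=0, col=6)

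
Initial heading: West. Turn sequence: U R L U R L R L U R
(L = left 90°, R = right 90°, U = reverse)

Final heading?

Answer: Final heading: South

Derivation:
Start: West
  U (U-turn (180°)) -> East
  R (right (90° clockwise)) -> South
  L (left (90° counter-clockwise)) -> East
  U (U-turn (180°)) -> West
  R (right (90° clockwise)) -> North
  L (left (90° counter-clockwise)) -> West
  R (right (90° clockwise)) -> North
  L (left (90° counter-clockwise)) -> West
  U (U-turn (180°)) -> East
  R (right (90° clockwise)) -> South
Final: South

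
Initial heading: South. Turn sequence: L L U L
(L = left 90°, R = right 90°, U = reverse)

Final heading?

Start: South
  L (left (90° counter-clockwise)) -> East
  L (left (90° counter-clockwise)) -> North
  U (U-turn (180°)) -> South
  L (left (90° counter-clockwise)) -> East
Final: East

Answer: Final heading: East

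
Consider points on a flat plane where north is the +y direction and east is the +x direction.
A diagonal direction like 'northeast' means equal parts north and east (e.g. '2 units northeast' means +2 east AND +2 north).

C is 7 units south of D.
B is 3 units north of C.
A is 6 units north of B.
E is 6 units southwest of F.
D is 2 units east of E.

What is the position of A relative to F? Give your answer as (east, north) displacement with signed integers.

Place F at the origin (east=0, north=0).
  E is 6 units southwest of F: delta (east=-6, north=-6); E at (east=-6, north=-6).
  D is 2 units east of E: delta (east=+2, north=+0); D at (east=-4, north=-6).
  C is 7 units south of D: delta (east=+0, north=-7); C at (east=-4, north=-13).
  B is 3 units north of C: delta (east=+0, north=+3); B at (east=-4, north=-10).
  A is 6 units north of B: delta (east=+0, north=+6); A at (east=-4, north=-4).
Therefore A relative to F: (east=-4, north=-4).

Answer: A is at (east=-4, north=-4) relative to F.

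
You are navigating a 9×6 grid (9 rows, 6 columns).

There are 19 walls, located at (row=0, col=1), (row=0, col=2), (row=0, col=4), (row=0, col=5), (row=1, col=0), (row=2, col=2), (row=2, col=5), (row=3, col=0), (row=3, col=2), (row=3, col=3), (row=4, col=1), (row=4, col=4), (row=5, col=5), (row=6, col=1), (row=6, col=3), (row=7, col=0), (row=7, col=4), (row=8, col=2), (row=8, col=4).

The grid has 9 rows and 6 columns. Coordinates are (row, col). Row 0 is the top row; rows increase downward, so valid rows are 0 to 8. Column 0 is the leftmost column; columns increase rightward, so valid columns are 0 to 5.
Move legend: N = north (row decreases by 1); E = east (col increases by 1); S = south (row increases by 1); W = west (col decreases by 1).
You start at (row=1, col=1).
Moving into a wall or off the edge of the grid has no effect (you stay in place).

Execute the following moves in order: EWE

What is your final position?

Answer: Final position: (row=1, col=2)

Derivation:
Start: (row=1, col=1)
  E (east): (row=1, col=1) -> (row=1, col=2)
  W (west): (row=1, col=2) -> (row=1, col=1)
  E (east): (row=1, col=1) -> (row=1, col=2)
Final: (row=1, col=2)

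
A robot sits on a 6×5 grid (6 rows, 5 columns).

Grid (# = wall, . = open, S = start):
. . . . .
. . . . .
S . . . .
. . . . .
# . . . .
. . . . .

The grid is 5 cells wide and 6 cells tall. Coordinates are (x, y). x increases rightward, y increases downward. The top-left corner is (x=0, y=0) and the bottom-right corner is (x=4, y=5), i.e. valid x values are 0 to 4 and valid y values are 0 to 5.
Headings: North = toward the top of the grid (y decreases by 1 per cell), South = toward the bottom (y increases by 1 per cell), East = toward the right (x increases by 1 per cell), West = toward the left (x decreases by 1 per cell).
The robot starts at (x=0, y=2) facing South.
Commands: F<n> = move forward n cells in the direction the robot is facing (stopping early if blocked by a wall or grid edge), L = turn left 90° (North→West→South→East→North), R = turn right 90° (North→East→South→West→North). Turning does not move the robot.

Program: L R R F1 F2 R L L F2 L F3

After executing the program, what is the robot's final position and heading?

Answer: Final position: (x=3, y=3), facing East

Derivation:
Start: (x=0, y=2), facing South
  L: turn left, now facing East
  R: turn right, now facing South
  R: turn right, now facing West
  F1: move forward 0/1 (blocked), now at (x=0, y=2)
  F2: move forward 0/2 (blocked), now at (x=0, y=2)
  R: turn right, now facing North
  L: turn left, now facing West
  L: turn left, now facing South
  F2: move forward 1/2 (blocked), now at (x=0, y=3)
  L: turn left, now facing East
  F3: move forward 3, now at (x=3, y=3)
Final: (x=3, y=3), facing East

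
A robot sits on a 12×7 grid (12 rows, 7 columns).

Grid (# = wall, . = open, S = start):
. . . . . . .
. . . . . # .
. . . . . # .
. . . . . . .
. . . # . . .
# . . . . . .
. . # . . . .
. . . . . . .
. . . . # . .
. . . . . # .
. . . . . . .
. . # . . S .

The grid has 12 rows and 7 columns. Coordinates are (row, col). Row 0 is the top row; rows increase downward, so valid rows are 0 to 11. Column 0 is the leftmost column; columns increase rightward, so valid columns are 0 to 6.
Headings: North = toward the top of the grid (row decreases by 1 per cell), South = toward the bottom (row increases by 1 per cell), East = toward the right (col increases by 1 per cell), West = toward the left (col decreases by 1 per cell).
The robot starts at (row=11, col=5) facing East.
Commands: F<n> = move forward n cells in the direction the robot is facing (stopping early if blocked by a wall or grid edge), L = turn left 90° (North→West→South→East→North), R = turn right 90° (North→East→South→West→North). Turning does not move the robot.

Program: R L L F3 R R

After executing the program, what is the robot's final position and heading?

Start: (row=11, col=5), facing East
  R: turn right, now facing South
  L: turn left, now facing East
  L: turn left, now facing North
  F3: move forward 1/3 (blocked), now at (row=10, col=5)
  R: turn right, now facing East
  R: turn right, now facing South
Final: (row=10, col=5), facing South

Answer: Final position: (row=10, col=5), facing South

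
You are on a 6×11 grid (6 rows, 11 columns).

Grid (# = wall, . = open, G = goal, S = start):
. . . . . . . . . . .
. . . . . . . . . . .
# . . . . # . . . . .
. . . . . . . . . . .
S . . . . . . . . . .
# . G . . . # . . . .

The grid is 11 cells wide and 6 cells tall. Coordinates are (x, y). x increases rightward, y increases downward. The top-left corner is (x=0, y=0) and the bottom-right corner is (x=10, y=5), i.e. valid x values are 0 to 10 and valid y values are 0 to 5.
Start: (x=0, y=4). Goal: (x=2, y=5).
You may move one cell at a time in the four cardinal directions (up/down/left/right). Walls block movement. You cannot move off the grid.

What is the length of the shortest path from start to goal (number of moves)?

BFS from (x=0, y=4) until reaching (x=2, y=5):
  Distance 0: (x=0, y=4)
  Distance 1: (x=0, y=3), (x=1, y=4)
  Distance 2: (x=1, y=3), (x=2, y=4), (x=1, y=5)
  Distance 3: (x=1, y=2), (x=2, y=3), (x=3, y=4), (x=2, y=5)  <- goal reached here
One shortest path (3 moves): (x=0, y=4) -> (x=1, y=4) -> (x=2, y=4) -> (x=2, y=5)

Answer: Shortest path length: 3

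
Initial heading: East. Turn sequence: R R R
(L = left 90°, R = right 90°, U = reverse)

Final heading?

Answer: Final heading: North

Derivation:
Start: East
  R (right (90° clockwise)) -> South
  R (right (90° clockwise)) -> West
  R (right (90° clockwise)) -> North
Final: North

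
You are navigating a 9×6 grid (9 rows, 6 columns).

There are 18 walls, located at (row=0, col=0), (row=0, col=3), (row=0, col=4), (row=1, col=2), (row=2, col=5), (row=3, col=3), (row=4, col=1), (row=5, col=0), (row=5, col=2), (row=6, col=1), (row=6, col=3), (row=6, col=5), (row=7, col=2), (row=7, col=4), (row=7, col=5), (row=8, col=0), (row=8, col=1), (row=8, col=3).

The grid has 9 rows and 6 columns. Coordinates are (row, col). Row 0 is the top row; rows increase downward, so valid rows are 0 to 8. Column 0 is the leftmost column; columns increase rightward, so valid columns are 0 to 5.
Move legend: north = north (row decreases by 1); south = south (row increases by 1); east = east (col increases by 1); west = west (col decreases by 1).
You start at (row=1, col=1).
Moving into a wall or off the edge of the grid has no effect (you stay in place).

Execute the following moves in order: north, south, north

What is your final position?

Start: (row=1, col=1)
  north (north): (row=1, col=1) -> (row=0, col=1)
  south (south): (row=0, col=1) -> (row=1, col=1)
  north (north): (row=1, col=1) -> (row=0, col=1)
Final: (row=0, col=1)

Answer: Final position: (row=0, col=1)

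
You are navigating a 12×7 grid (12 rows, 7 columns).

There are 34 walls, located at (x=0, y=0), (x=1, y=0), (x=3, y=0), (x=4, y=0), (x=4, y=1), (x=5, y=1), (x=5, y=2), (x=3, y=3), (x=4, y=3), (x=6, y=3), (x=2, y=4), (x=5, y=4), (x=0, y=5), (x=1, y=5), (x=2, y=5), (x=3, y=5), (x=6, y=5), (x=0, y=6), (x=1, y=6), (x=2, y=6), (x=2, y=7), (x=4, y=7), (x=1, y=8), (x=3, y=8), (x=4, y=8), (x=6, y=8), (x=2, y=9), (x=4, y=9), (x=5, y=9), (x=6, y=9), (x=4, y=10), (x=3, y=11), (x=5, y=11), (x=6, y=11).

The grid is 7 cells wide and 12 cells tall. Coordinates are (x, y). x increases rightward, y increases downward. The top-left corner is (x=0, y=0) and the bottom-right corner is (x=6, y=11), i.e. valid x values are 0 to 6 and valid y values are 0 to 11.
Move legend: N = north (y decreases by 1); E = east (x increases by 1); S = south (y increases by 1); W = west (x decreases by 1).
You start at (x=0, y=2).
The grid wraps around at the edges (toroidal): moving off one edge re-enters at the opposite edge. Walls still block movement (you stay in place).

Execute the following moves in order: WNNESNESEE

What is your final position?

Start: (x=0, y=2)
  W (west): (x=0, y=2) -> (x=6, y=2)
  N (north): (x=6, y=2) -> (x=6, y=1)
  N (north): (x=6, y=1) -> (x=6, y=0)
  E (east): blocked, stay at (x=6, y=0)
  S (south): (x=6, y=0) -> (x=6, y=1)
  N (north): (x=6, y=1) -> (x=6, y=0)
  E (east): blocked, stay at (x=6, y=0)
  S (south): (x=6, y=0) -> (x=6, y=1)
  E (east): (x=6, y=1) -> (x=0, y=1)
  E (east): (x=0, y=1) -> (x=1, y=1)
Final: (x=1, y=1)

Answer: Final position: (x=1, y=1)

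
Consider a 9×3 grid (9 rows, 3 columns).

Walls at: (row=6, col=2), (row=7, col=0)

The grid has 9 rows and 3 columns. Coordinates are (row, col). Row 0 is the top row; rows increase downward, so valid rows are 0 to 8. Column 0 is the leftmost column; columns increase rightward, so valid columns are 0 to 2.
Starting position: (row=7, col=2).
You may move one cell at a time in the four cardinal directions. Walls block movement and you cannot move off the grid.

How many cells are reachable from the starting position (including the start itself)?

Answer: Reachable cells: 25

Derivation:
BFS flood-fill from (row=7, col=2):
  Distance 0: (row=7, col=2)
  Distance 1: (row=7, col=1), (row=8, col=2)
  Distance 2: (row=6, col=1), (row=8, col=1)
  Distance 3: (row=5, col=1), (row=6, col=0), (row=8, col=0)
  Distance 4: (row=4, col=1), (row=5, col=0), (row=5, col=2)
  Distance 5: (row=3, col=1), (row=4, col=0), (row=4, col=2)
  Distance 6: (row=2, col=1), (row=3, col=0), (row=3, col=2)
  Distance 7: (row=1, col=1), (row=2, col=0), (row=2, col=2)
  Distance 8: (row=0, col=1), (row=1, col=0), (row=1, col=2)
  Distance 9: (row=0, col=0), (row=0, col=2)
Total reachable: 25 (grid has 25 open cells total)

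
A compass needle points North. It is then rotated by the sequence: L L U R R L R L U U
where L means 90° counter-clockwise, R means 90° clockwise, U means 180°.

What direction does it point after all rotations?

Start: North
  L (left (90° counter-clockwise)) -> West
  L (left (90° counter-clockwise)) -> South
  U (U-turn (180°)) -> North
  R (right (90° clockwise)) -> East
  R (right (90° clockwise)) -> South
  L (left (90° counter-clockwise)) -> East
  R (right (90° clockwise)) -> South
  L (left (90° counter-clockwise)) -> East
  U (U-turn (180°)) -> West
  U (U-turn (180°)) -> East
Final: East

Answer: Final heading: East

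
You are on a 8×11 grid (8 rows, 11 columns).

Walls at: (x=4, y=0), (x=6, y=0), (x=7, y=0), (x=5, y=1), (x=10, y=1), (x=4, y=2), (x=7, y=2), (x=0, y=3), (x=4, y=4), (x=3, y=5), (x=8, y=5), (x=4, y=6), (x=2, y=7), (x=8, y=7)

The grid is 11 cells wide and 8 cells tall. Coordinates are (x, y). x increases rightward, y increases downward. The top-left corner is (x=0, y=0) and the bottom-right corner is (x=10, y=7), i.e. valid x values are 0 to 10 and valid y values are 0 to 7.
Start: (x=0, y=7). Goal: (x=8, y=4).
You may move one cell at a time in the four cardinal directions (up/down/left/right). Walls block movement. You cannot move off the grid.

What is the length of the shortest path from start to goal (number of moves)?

BFS from (x=0, y=7) until reaching (x=8, y=4):
  Distance 0: (x=0, y=7)
  Distance 1: (x=0, y=6), (x=1, y=7)
  Distance 2: (x=0, y=5), (x=1, y=6)
  Distance 3: (x=0, y=4), (x=1, y=5), (x=2, y=6)
  Distance 4: (x=1, y=4), (x=2, y=5), (x=3, y=6)
  Distance 5: (x=1, y=3), (x=2, y=4), (x=3, y=7)
  Distance 6: (x=1, y=2), (x=2, y=3), (x=3, y=4), (x=4, y=7)
  Distance 7: (x=1, y=1), (x=0, y=2), (x=2, y=2), (x=3, y=3), (x=5, y=7)
  Distance 8: (x=1, y=0), (x=0, y=1), (x=2, y=1), (x=3, y=2), (x=4, y=3), (x=5, y=6), (x=6, y=7)
  Distance 9: (x=0, y=0), (x=2, y=0), (x=3, y=1), (x=5, y=3), (x=5, y=5), (x=6, y=6), (x=7, y=7)
  Distance 10: (x=3, y=0), (x=4, y=1), (x=5, y=2), (x=6, y=3), (x=5, y=4), (x=4, y=5), (x=6, y=5), (x=7, y=6)
  Distance 11: (x=6, y=2), (x=7, y=3), (x=6, y=4), (x=7, y=5), (x=8, y=6)
  Distance 12: (x=6, y=1), (x=8, y=3), (x=7, y=4), (x=9, y=6)
  Distance 13: (x=7, y=1), (x=8, y=2), (x=9, y=3), (x=8, y=4), (x=9, y=5), (x=10, y=6), (x=9, y=7)  <- goal reached here
One shortest path (13 moves): (x=0, y=7) -> (x=1, y=7) -> (x=1, y=6) -> (x=2, y=6) -> (x=2, y=5) -> (x=2, y=4) -> (x=3, y=4) -> (x=3, y=3) -> (x=4, y=3) -> (x=5, y=3) -> (x=6, y=3) -> (x=7, y=3) -> (x=8, y=3) -> (x=8, y=4)

Answer: Shortest path length: 13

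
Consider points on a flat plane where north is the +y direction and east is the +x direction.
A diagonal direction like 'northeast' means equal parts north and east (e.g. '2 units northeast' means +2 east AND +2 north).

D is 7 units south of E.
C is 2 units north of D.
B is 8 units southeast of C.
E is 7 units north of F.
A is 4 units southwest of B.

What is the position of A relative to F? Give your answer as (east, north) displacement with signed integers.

Answer: A is at (east=4, north=-10) relative to F.

Derivation:
Place F at the origin (east=0, north=0).
  E is 7 units north of F: delta (east=+0, north=+7); E at (east=0, north=7).
  D is 7 units south of E: delta (east=+0, north=-7); D at (east=0, north=0).
  C is 2 units north of D: delta (east=+0, north=+2); C at (east=0, north=2).
  B is 8 units southeast of C: delta (east=+8, north=-8); B at (east=8, north=-6).
  A is 4 units southwest of B: delta (east=-4, north=-4); A at (east=4, north=-10).
Therefore A relative to F: (east=4, north=-10).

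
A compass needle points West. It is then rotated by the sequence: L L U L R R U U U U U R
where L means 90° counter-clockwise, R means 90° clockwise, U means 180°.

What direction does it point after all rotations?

Answer: Final heading: West

Derivation:
Start: West
  L (left (90° counter-clockwise)) -> South
  L (left (90° counter-clockwise)) -> East
  U (U-turn (180°)) -> West
  L (left (90° counter-clockwise)) -> South
  R (right (90° clockwise)) -> West
  R (right (90° clockwise)) -> North
  U (U-turn (180°)) -> South
  U (U-turn (180°)) -> North
  U (U-turn (180°)) -> South
  U (U-turn (180°)) -> North
  U (U-turn (180°)) -> South
  R (right (90° clockwise)) -> West
Final: West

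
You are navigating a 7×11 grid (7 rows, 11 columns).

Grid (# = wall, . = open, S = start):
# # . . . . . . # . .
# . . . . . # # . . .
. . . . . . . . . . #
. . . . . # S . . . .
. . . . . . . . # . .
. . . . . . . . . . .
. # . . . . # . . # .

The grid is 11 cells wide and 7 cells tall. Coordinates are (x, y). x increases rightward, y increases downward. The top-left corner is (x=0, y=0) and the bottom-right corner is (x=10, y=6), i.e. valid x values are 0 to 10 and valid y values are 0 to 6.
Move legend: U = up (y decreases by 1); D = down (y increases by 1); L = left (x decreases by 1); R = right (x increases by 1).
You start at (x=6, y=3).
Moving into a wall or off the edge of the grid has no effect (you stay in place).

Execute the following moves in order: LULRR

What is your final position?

Answer: Final position: (x=7, y=2)

Derivation:
Start: (x=6, y=3)
  L (left): blocked, stay at (x=6, y=3)
  U (up): (x=6, y=3) -> (x=6, y=2)
  L (left): (x=6, y=2) -> (x=5, y=2)
  R (right): (x=5, y=2) -> (x=6, y=2)
  R (right): (x=6, y=2) -> (x=7, y=2)
Final: (x=7, y=2)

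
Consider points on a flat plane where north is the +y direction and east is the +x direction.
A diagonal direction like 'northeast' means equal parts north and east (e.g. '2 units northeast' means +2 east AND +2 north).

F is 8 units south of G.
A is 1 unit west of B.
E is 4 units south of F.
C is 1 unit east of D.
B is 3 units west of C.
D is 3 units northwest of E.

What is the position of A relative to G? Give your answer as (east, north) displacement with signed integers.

Answer: A is at (east=-6, north=-9) relative to G.

Derivation:
Place G at the origin (east=0, north=0).
  F is 8 units south of G: delta (east=+0, north=-8); F at (east=0, north=-8).
  E is 4 units south of F: delta (east=+0, north=-4); E at (east=0, north=-12).
  D is 3 units northwest of E: delta (east=-3, north=+3); D at (east=-3, north=-9).
  C is 1 unit east of D: delta (east=+1, north=+0); C at (east=-2, north=-9).
  B is 3 units west of C: delta (east=-3, north=+0); B at (east=-5, north=-9).
  A is 1 unit west of B: delta (east=-1, north=+0); A at (east=-6, north=-9).
Therefore A relative to G: (east=-6, north=-9).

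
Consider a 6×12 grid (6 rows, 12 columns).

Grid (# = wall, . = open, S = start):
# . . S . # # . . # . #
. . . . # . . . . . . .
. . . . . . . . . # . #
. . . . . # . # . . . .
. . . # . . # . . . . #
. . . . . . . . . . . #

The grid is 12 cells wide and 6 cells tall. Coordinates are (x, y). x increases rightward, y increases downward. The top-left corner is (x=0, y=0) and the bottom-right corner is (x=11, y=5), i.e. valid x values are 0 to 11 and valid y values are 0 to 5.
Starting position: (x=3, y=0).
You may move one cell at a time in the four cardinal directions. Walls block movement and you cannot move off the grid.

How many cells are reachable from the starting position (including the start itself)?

BFS flood-fill from (x=3, y=0):
  Distance 0: (x=3, y=0)
  Distance 1: (x=2, y=0), (x=4, y=0), (x=3, y=1)
  Distance 2: (x=1, y=0), (x=2, y=1), (x=3, y=2)
  Distance 3: (x=1, y=1), (x=2, y=2), (x=4, y=2), (x=3, y=3)
  Distance 4: (x=0, y=1), (x=1, y=2), (x=5, y=2), (x=2, y=3), (x=4, y=3)
  Distance 5: (x=5, y=1), (x=0, y=2), (x=6, y=2), (x=1, y=3), (x=2, y=4), (x=4, y=4)
  Distance 6: (x=6, y=1), (x=7, y=2), (x=0, y=3), (x=6, y=3), (x=1, y=4), (x=5, y=4), (x=2, y=5), (x=4, y=5)
  Distance 7: (x=7, y=1), (x=8, y=2), (x=0, y=4), (x=1, y=5), (x=3, y=5), (x=5, y=5)
  Distance 8: (x=7, y=0), (x=8, y=1), (x=8, y=3), (x=0, y=5), (x=6, y=5)
  Distance 9: (x=8, y=0), (x=9, y=1), (x=9, y=3), (x=8, y=4), (x=7, y=5)
  Distance 10: (x=10, y=1), (x=10, y=3), (x=7, y=4), (x=9, y=4), (x=8, y=5)
  Distance 11: (x=10, y=0), (x=11, y=1), (x=10, y=2), (x=11, y=3), (x=10, y=4), (x=9, y=5)
  Distance 12: (x=10, y=5)
Total reachable: 58 (grid has 58 open cells total)

Answer: Reachable cells: 58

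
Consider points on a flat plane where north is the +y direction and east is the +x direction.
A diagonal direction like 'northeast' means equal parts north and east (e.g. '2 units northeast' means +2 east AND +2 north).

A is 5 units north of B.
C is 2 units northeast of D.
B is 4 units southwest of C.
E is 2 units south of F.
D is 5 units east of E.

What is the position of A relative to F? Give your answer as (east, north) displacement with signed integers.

Answer: A is at (east=3, north=1) relative to F.

Derivation:
Place F at the origin (east=0, north=0).
  E is 2 units south of F: delta (east=+0, north=-2); E at (east=0, north=-2).
  D is 5 units east of E: delta (east=+5, north=+0); D at (east=5, north=-2).
  C is 2 units northeast of D: delta (east=+2, north=+2); C at (east=7, north=0).
  B is 4 units southwest of C: delta (east=-4, north=-4); B at (east=3, north=-4).
  A is 5 units north of B: delta (east=+0, north=+5); A at (east=3, north=1).
Therefore A relative to F: (east=3, north=1).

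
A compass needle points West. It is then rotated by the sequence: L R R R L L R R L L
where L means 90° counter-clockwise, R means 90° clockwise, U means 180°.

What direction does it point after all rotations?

Answer: Final heading: West

Derivation:
Start: West
  L (left (90° counter-clockwise)) -> South
  R (right (90° clockwise)) -> West
  R (right (90° clockwise)) -> North
  R (right (90° clockwise)) -> East
  L (left (90° counter-clockwise)) -> North
  L (left (90° counter-clockwise)) -> West
  R (right (90° clockwise)) -> North
  R (right (90° clockwise)) -> East
  L (left (90° counter-clockwise)) -> North
  L (left (90° counter-clockwise)) -> West
Final: West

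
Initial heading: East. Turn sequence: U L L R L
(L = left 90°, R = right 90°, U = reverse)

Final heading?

Answer: Final heading: East

Derivation:
Start: East
  U (U-turn (180°)) -> West
  L (left (90° counter-clockwise)) -> South
  L (left (90° counter-clockwise)) -> East
  R (right (90° clockwise)) -> South
  L (left (90° counter-clockwise)) -> East
Final: East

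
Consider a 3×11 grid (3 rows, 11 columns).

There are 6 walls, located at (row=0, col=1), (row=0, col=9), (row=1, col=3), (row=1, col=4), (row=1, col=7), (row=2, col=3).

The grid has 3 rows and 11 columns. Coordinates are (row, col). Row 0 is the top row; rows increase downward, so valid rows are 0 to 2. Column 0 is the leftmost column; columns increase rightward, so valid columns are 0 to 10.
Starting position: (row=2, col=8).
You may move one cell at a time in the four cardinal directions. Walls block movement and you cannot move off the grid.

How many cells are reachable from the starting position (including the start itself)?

BFS flood-fill from (row=2, col=8):
  Distance 0: (row=2, col=8)
  Distance 1: (row=1, col=8), (row=2, col=7), (row=2, col=9)
  Distance 2: (row=0, col=8), (row=1, col=9), (row=2, col=6), (row=2, col=10)
  Distance 3: (row=0, col=7), (row=1, col=6), (row=1, col=10), (row=2, col=5)
  Distance 4: (row=0, col=6), (row=0, col=10), (row=1, col=5), (row=2, col=4)
  Distance 5: (row=0, col=5)
  Distance 6: (row=0, col=4)
  Distance 7: (row=0, col=3)
  Distance 8: (row=0, col=2)
  Distance 9: (row=1, col=2)
  Distance 10: (row=1, col=1), (row=2, col=2)
  Distance 11: (row=1, col=0), (row=2, col=1)
  Distance 12: (row=0, col=0), (row=2, col=0)
Total reachable: 27 (grid has 27 open cells total)

Answer: Reachable cells: 27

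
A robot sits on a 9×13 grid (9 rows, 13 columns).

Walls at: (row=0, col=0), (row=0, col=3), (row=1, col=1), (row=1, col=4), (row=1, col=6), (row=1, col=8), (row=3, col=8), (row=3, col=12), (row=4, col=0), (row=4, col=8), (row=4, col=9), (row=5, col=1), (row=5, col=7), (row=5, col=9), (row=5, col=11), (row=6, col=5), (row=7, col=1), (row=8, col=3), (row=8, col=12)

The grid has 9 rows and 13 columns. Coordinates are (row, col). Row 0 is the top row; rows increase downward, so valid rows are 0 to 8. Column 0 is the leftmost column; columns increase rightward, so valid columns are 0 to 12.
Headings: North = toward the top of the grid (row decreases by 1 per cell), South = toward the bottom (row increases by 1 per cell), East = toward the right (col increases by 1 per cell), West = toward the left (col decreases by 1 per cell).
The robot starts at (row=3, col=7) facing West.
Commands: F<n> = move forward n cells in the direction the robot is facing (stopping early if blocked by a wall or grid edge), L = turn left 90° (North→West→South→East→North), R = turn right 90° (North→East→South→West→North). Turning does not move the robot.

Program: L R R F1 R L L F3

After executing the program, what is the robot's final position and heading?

Answer: Final position: (row=2, col=4), facing West

Derivation:
Start: (row=3, col=7), facing West
  L: turn left, now facing South
  R: turn right, now facing West
  R: turn right, now facing North
  F1: move forward 1, now at (row=2, col=7)
  R: turn right, now facing East
  L: turn left, now facing North
  L: turn left, now facing West
  F3: move forward 3, now at (row=2, col=4)
Final: (row=2, col=4), facing West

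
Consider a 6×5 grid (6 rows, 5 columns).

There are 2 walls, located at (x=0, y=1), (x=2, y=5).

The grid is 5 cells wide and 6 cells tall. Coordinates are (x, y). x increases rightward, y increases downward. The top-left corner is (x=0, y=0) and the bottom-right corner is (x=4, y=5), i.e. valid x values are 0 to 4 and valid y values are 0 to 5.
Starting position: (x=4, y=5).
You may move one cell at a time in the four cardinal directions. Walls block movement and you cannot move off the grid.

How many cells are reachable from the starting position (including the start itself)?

BFS flood-fill from (x=4, y=5):
  Distance 0: (x=4, y=5)
  Distance 1: (x=4, y=4), (x=3, y=5)
  Distance 2: (x=4, y=3), (x=3, y=4)
  Distance 3: (x=4, y=2), (x=3, y=3), (x=2, y=4)
  Distance 4: (x=4, y=1), (x=3, y=2), (x=2, y=3), (x=1, y=4)
  Distance 5: (x=4, y=0), (x=3, y=1), (x=2, y=2), (x=1, y=3), (x=0, y=4), (x=1, y=5)
  Distance 6: (x=3, y=0), (x=2, y=1), (x=1, y=2), (x=0, y=3), (x=0, y=5)
  Distance 7: (x=2, y=0), (x=1, y=1), (x=0, y=2)
  Distance 8: (x=1, y=0)
  Distance 9: (x=0, y=0)
Total reachable: 28 (grid has 28 open cells total)

Answer: Reachable cells: 28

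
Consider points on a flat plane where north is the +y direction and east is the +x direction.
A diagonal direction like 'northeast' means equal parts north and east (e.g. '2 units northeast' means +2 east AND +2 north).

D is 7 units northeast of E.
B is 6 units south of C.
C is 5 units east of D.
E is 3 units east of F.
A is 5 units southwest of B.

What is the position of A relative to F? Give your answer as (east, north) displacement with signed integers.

Place F at the origin (east=0, north=0).
  E is 3 units east of F: delta (east=+3, north=+0); E at (east=3, north=0).
  D is 7 units northeast of E: delta (east=+7, north=+7); D at (east=10, north=7).
  C is 5 units east of D: delta (east=+5, north=+0); C at (east=15, north=7).
  B is 6 units south of C: delta (east=+0, north=-6); B at (east=15, north=1).
  A is 5 units southwest of B: delta (east=-5, north=-5); A at (east=10, north=-4).
Therefore A relative to F: (east=10, north=-4).

Answer: A is at (east=10, north=-4) relative to F.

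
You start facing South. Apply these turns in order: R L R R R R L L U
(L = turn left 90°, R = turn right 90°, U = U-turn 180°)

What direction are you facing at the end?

Answer: Final heading: South

Derivation:
Start: South
  R (right (90° clockwise)) -> West
  L (left (90° counter-clockwise)) -> South
  R (right (90° clockwise)) -> West
  R (right (90° clockwise)) -> North
  R (right (90° clockwise)) -> East
  R (right (90° clockwise)) -> South
  L (left (90° counter-clockwise)) -> East
  L (left (90° counter-clockwise)) -> North
  U (U-turn (180°)) -> South
Final: South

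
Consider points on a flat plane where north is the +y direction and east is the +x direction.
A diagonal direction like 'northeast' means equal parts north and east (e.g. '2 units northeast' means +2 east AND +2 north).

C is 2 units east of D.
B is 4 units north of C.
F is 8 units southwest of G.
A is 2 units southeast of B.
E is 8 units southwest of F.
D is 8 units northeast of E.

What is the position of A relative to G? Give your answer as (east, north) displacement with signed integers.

Answer: A is at (east=-4, north=-6) relative to G.

Derivation:
Place G at the origin (east=0, north=0).
  F is 8 units southwest of G: delta (east=-8, north=-8); F at (east=-8, north=-8).
  E is 8 units southwest of F: delta (east=-8, north=-8); E at (east=-16, north=-16).
  D is 8 units northeast of E: delta (east=+8, north=+8); D at (east=-8, north=-8).
  C is 2 units east of D: delta (east=+2, north=+0); C at (east=-6, north=-8).
  B is 4 units north of C: delta (east=+0, north=+4); B at (east=-6, north=-4).
  A is 2 units southeast of B: delta (east=+2, north=-2); A at (east=-4, north=-6).
Therefore A relative to G: (east=-4, north=-6).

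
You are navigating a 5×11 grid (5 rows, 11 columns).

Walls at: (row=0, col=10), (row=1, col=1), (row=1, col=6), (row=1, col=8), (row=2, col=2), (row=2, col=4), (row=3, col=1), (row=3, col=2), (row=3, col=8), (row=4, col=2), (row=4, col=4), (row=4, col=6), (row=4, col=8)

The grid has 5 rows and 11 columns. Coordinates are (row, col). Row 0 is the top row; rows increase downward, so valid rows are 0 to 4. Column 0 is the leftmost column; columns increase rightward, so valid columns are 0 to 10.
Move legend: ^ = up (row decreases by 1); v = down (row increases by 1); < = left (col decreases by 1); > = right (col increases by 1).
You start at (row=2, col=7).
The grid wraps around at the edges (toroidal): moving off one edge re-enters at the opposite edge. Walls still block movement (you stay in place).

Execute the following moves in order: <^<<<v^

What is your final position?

Start: (row=2, col=7)
  < (left): (row=2, col=7) -> (row=2, col=6)
  ^ (up): blocked, stay at (row=2, col=6)
  < (left): (row=2, col=6) -> (row=2, col=5)
  < (left): blocked, stay at (row=2, col=5)
  < (left): blocked, stay at (row=2, col=5)
  v (down): (row=2, col=5) -> (row=3, col=5)
  ^ (up): (row=3, col=5) -> (row=2, col=5)
Final: (row=2, col=5)

Answer: Final position: (row=2, col=5)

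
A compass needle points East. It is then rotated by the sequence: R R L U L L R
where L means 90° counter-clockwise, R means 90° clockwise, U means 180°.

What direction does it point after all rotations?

Answer: Final heading: West

Derivation:
Start: East
  R (right (90° clockwise)) -> South
  R (right (90° clockwise)) -> West
  L (left (90° counter-clockwise)) -> South
  U (U-turn (180°)) -> North
  L (left (90° counter-clockwise)) -> West
  L (left (90° counter-clockwise)) -> South
  R (right (90° clockwise)) -> West
Final: West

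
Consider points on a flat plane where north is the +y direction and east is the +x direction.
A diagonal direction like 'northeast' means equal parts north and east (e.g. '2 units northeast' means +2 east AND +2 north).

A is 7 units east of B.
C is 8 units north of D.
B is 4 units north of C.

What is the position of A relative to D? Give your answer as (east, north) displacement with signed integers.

Answer: A is at (east=7, north=12) relative to D.

Derivation:
Place D at the origin (east=0, north=0).
  C is 8 units north of D: delta (east=+0, north=+8); C at (east=0, north=8).
  B is 4 units north of C: delta (east=+0, north=+4); B at (east=0, north=12).
  A is 7 units east of B: delta (east=+7, north=+0); A at (east=7, north=12).
Therefore A relative to D: (east=7, north=12).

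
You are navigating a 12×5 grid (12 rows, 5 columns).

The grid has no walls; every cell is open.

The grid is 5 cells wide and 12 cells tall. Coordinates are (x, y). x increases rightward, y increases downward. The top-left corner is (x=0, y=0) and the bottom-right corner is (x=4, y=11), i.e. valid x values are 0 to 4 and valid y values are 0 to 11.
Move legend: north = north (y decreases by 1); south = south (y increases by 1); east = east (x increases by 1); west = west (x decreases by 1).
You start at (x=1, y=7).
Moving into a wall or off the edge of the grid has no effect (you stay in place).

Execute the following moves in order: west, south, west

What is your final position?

Answer: Final position: (x=0, y=8)

Derivation:
Start: (x=1, y=7)
  west (west): (x=1, y=7) -> (x=0, y=7)
  south (south): (x=0, y=7) -> (x=0, y=8)
  west (west): blocked, stay at (x=0, y=8)
Final: (x=0, y=8)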